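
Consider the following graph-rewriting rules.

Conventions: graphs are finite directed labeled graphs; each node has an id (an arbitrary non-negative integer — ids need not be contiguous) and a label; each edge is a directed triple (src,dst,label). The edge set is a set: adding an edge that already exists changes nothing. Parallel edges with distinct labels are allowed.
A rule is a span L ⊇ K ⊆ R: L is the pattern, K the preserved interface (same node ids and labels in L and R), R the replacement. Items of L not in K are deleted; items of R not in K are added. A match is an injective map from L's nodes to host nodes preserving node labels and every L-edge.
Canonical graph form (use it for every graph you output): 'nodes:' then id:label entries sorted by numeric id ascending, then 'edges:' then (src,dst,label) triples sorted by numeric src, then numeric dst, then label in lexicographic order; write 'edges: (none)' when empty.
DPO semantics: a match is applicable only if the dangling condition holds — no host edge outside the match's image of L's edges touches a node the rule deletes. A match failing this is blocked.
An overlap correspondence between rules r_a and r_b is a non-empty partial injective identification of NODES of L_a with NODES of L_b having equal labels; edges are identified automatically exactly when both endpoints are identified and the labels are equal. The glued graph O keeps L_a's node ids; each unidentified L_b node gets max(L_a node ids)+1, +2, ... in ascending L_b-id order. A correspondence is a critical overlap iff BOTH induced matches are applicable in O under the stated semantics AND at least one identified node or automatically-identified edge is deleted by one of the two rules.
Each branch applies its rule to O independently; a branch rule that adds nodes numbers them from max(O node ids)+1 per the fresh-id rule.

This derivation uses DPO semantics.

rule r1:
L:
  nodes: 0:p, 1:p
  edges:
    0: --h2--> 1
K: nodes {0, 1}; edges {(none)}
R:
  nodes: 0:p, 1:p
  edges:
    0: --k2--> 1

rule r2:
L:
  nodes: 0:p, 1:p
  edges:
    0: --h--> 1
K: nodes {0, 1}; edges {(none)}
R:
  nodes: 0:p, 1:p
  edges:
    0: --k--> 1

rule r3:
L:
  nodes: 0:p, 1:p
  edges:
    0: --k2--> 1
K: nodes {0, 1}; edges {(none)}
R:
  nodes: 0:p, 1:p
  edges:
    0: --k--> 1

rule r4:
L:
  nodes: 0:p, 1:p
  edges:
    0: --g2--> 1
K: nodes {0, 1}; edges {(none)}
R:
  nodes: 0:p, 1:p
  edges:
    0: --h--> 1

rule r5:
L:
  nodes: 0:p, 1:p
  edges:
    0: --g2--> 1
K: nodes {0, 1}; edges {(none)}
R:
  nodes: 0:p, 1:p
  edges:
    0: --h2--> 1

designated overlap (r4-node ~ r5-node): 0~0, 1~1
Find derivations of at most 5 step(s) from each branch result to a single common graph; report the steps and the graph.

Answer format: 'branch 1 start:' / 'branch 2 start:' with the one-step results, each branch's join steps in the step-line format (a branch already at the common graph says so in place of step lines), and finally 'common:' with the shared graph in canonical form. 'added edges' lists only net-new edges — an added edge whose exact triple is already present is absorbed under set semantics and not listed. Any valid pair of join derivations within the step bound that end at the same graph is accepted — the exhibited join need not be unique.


branch 1 start:
nodes: 0:p, 1:p
edges: (0,1,h)
branch 2 start:
nodes: 0:p, 1:p
edges: (0,1,h2)
branch 1 step 1: rule r2; match: 0->0, 1->1; deleted nodes (none); deleted edges (0,1,h); added nodes (none); added edges (0,1,k); result: nodes: 0:p, 1:p edges: (0,1,k)
branch 2 step 1: rule r1; match: 0->0, 1->1; deleted nodes (none); deleted edges (0,1,h2); added nodes (none); added edges (0,1,k2); result: nodes: 0:p, 1:p edges: (0,1,k2)
branch 2 step 2: rule r3; match: 0->0, 1->1; deleted nodes (none); deleted edges (0,1,k2); added nodes (none); added edges (0,1,k); result: nodes: 0:p, 1:p edges: (0,1,k)
common:
nodes: 0:p, 1:p
edges: (0,1,k)


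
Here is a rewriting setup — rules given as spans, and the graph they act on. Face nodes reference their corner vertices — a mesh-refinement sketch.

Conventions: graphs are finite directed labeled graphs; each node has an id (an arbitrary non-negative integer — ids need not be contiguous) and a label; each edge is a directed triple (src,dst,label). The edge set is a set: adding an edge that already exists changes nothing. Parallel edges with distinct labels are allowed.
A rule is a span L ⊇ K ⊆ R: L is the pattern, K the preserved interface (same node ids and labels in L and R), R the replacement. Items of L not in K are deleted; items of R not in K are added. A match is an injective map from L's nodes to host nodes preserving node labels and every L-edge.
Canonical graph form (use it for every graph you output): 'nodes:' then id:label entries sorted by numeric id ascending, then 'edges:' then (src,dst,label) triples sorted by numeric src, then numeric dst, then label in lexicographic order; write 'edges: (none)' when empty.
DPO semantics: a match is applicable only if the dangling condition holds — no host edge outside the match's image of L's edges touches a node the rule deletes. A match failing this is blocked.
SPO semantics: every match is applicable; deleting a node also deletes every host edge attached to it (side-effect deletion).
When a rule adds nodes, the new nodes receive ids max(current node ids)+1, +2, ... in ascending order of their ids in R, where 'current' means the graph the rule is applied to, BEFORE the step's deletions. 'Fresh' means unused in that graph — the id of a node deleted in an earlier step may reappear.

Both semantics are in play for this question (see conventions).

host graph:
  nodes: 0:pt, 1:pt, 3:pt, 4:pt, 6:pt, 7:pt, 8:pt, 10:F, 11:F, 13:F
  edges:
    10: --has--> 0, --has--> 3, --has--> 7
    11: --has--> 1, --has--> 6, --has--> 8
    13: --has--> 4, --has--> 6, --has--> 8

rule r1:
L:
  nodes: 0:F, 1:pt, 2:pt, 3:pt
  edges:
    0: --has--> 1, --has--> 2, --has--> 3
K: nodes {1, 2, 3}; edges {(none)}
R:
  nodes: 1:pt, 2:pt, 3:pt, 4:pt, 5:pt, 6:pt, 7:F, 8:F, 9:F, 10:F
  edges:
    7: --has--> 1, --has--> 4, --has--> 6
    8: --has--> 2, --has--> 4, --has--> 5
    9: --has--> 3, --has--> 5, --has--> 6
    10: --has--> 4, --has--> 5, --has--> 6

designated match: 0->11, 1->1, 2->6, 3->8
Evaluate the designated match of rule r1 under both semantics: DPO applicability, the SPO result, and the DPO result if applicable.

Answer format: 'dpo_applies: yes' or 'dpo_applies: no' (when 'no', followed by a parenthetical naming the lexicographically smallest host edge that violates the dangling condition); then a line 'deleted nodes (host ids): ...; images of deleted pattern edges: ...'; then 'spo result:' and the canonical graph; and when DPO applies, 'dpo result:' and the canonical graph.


dpo_applies: yes
deleted nodes (host ids): 11; images of deleted pattern edges: (11,1,has); (11,6,has); (11,8,has)
spo result:
nodes: 0:pt, 1:pt, 3:pt, 4:pt, 6:pt, 7:pt, 8:pt, 10:F, 13:F, 14:pt, 15:pt, 16:pt, 17:F, 18:F, 19:F, 20:F
edges: (10,0,has); (10,3,has); (10,7,has); (13,4,has); (13,6,has); (13,8,has); (17,1,has); (17,14,has); (17,16,has); (18,6,has); (18,14,has); (18,15,has); (19,8,has); (19,15,has); (19,16,has); (20,14,has); (20,15,has); (20,16,has)
dpo result:
nodes: 0:pt, 1:pt, 3:pt, 4:pt, 6:pt, 7:pt, 8:pt, 10:F, 13:F, 14:pt, 15:pt, 16:pt, 17:F, 18:F, 19:F, 20:F
edges: (10,0,has); (10,3,has); (10,7,has); (13,4,has); (13,6,has); (13,8,has); (17,1,has); (17,14,has); (17,16,has); (18,6,has); (18,14,has); (18,15,has); (19,8,has); (19,15,has); (19,16,has); (20,14,has); (20,15,has); (20,16,has)


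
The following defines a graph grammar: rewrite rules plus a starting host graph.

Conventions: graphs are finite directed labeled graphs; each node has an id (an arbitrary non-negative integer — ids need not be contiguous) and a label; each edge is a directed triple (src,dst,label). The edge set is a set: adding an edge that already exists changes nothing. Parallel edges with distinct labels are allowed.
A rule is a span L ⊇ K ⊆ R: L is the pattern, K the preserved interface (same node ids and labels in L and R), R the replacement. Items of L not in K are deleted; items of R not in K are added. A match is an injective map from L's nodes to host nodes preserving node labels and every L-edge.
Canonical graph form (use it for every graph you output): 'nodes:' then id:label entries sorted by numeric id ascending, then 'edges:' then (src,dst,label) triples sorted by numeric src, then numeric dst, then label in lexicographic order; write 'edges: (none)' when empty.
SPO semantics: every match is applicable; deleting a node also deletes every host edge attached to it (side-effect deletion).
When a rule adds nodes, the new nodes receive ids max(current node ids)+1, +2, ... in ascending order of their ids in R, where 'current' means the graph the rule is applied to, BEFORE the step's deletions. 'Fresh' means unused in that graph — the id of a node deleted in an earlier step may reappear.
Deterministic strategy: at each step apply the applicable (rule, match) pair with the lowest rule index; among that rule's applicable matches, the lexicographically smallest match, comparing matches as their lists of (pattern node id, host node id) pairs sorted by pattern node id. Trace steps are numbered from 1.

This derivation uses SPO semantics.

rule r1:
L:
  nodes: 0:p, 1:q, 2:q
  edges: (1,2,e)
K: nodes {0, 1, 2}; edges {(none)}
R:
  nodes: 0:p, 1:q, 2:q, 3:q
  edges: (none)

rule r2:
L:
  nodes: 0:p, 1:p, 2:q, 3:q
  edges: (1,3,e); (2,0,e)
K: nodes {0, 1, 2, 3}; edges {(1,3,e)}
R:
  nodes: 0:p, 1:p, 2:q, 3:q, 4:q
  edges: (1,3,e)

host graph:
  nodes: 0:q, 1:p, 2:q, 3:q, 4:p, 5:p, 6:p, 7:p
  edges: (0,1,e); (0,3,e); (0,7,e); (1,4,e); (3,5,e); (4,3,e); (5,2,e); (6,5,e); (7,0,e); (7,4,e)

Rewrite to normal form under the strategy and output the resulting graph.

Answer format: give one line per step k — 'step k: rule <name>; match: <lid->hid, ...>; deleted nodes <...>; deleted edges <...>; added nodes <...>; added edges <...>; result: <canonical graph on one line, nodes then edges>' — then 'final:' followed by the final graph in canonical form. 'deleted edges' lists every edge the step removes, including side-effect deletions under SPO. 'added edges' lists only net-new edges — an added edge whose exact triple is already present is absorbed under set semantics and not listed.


step 1: rule r1; match: 0->1, 1->0, 2->3; deleted nodes (none); deleted edges (0,3,e); added nodes 8; added edges (none); result: nodes: 0:q, 1:p, 2:q, 3:q, 4:p, 5:p, 6:p, 7:p, 8:q edges: (0,1,e); (0,7,e); (1,4,e); (3,5,e); (4,3,e); (5,2,e); (6,5,e); (7,0,e); (7,4,e)
step 2: rule r2; match: 0->1, 1->4, 2->0, 3->3; deleted nodes (none); deleted edges (0,1,e); added nodes 9; added edges (none); result: nodes: 0:q, 1:p, 2:q, 3:q, 4:p, 5:p, 6:p, 7:p, 8:q, 9:q edges: (0,7,e); (1,4,e); (3,5,e); (4,3,e); (5,2,e); (6,5,e); (7,0,e); (7,4,e)
step 3: rule r2; match: 0->5, 1->7, 2->3, 3->0; deleted nodes (none); deleted edges (3,5,e); added nodes 10; added edges (none); result: nodes: 0:q, 1:p, 2:q, 3:q, 4:p, 5:p, 6:p, 7:p, 8:q, 9:q, 10:q edges: (0,7,e); (1,4,e); (4,3,e); (5,2,e); (6,5,e); (7,0,e); (7,4,e)
step 4: rule r2; match: 0->7, 1->4, 2->0, 3->3; deleted nodes (none); deleted edges (0,7,e); added nodes 11; added edges (none); result: nodes: 0:q, 1:p, 2:q, 3:q, 4:p, 5:p, 6:p, 7:p, 8:q, 9:q, 10:q, 11:q edges: (1,4,e); (4,3,e); (5,2,e); (6,5,e); (7,0,e); (7,4,e)
final:
nodes: 0:q, 1:p, 2:q, 3:q, 4:p, 5:p, 6:p, 7:p, 8:q, 9:q, 10:q, 11:q
edges: (1,4,e); (4,3,e); (5,2,e); (6,5,e); (7,0,e); (7,4,e)


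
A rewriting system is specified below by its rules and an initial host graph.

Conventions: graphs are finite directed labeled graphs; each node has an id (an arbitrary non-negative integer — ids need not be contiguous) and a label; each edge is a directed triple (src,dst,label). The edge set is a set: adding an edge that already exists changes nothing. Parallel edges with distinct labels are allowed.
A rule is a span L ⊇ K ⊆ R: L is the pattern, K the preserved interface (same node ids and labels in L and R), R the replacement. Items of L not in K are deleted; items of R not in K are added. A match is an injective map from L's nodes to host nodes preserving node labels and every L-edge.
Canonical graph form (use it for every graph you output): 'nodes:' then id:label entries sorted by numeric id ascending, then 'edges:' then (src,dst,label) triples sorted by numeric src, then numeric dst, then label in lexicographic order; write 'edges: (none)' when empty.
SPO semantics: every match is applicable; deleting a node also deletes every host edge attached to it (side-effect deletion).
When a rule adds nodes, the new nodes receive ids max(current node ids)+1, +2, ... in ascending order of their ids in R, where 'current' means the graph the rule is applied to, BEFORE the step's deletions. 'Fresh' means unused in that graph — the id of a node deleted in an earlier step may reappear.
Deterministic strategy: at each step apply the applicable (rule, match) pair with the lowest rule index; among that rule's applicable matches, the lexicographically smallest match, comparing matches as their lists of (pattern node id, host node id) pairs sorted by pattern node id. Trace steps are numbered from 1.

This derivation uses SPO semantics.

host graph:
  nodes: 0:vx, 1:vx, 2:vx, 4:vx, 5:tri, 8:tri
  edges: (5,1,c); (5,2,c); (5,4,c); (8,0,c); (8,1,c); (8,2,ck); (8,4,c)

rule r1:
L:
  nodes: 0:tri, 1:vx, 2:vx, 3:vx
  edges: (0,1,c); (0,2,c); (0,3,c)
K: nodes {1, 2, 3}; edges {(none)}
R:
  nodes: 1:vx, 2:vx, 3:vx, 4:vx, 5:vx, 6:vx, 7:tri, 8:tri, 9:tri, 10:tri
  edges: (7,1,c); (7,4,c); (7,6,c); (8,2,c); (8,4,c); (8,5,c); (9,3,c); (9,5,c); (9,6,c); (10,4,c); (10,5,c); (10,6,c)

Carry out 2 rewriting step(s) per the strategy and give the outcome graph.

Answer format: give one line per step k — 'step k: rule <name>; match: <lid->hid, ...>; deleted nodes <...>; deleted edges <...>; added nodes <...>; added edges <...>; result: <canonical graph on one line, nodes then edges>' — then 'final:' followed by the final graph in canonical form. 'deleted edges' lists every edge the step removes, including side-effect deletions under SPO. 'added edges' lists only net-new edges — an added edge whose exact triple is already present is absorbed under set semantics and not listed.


step 1: rule r1; match: 0->5, 1->1, 2->2, 3->4; deleted nodes 5; deleted edges (5,1,c); (5,2,c); (5,4,c); added nodes 9, 10, 11, 12, 13, 14, 15; added edges (12,1,c); (12,9,c); (12,11,c); (13,2,c); (13,9,c); (13,10,c); (14,4,c); (14,10,c); (14,11,c); (15,9,c); (15,10,c); (15,11,c); result: nodes: 0:vx, 1:vx, 2:vx, 4:vx, 8:tri, 9:vx, 10:vx, 11:vx, 12:tri, 13:tri, 14:tri, 15:tri edges: (8,0,c); (8,1,c); (8,2,ck); (8,4,c); (12,1,c); (12,9,c); (12,11,c); (13,2,c); (13,9,c); (13,10,c); (14,4,c); (14,10,c); (14,11,c); (15,9,c); (15,10,c); (15,11,c)
step 2: rule r1; match: 0->8, 1->0, 2->1, 3->4; deleted nodes 8; deleted edges (8,0,c); (8,1,c); (8,2,ck); (8,4,c); added nodes 16, 17, 18, 19, 20, 21, 22; added edges (19,0,c); (19,16,c); (19,18,c); (20,1,c); (20,16,c); (20,17,c); (21,4,c); (21,17,c); (21,18,c); (22,16,c); (22,17,c); (22,18,c); result: nodes: 0:vx, 1:vx, 2:vx, 4:vx, 9:vx, 10:vx, 11:vx, 12:tri, 13:tri, 14:tri, 15:tri, 16:vx, 17:vx, 18:vx, 19:tri, 20:tri, 21:tri, 22:tri edges: (12,1,c); (12,9,c); (12,11,c); (13,2,c); (13,9,c); (13,10,c); (14,4,c); (14,10,c); (14,11,c); (15,9,c); (15,10,c); (15,11,c); (19,0,c); (19,16,c); (19,18,c); (20,1,c); (20,16,c); (20,17,c); (21,4,c); (21,17,c); (21,18,c); (22,16,c); (22,17,c); (22,18,c)
final:
nodes: 0:vx, 1:vx, 2:vx, 4:vx, 9:vx, 10:vx, 11:vx, 12:tri, 13:tri, 14:tri, 15:tri, 16:vx, 17:vx, 18:vx, 19:tri, 20:tri, 21:tri, 22:tri
edges: (12,1,c); (12,9,c); (12,11,c); (13,2,c); (13,9,c); (13,10,c); (14,4,c); (14,10,c); (14,11,c); (15,9,c); (15,10,c); (15,11,c); (19,0,c); (19,16,c); (19,18,c); (20,1,c); (20,16,c); (20,17,c); (21,4,c); (21,17,c); (21,18,c); (22,16,c); (22,17,c); (22,18,c)


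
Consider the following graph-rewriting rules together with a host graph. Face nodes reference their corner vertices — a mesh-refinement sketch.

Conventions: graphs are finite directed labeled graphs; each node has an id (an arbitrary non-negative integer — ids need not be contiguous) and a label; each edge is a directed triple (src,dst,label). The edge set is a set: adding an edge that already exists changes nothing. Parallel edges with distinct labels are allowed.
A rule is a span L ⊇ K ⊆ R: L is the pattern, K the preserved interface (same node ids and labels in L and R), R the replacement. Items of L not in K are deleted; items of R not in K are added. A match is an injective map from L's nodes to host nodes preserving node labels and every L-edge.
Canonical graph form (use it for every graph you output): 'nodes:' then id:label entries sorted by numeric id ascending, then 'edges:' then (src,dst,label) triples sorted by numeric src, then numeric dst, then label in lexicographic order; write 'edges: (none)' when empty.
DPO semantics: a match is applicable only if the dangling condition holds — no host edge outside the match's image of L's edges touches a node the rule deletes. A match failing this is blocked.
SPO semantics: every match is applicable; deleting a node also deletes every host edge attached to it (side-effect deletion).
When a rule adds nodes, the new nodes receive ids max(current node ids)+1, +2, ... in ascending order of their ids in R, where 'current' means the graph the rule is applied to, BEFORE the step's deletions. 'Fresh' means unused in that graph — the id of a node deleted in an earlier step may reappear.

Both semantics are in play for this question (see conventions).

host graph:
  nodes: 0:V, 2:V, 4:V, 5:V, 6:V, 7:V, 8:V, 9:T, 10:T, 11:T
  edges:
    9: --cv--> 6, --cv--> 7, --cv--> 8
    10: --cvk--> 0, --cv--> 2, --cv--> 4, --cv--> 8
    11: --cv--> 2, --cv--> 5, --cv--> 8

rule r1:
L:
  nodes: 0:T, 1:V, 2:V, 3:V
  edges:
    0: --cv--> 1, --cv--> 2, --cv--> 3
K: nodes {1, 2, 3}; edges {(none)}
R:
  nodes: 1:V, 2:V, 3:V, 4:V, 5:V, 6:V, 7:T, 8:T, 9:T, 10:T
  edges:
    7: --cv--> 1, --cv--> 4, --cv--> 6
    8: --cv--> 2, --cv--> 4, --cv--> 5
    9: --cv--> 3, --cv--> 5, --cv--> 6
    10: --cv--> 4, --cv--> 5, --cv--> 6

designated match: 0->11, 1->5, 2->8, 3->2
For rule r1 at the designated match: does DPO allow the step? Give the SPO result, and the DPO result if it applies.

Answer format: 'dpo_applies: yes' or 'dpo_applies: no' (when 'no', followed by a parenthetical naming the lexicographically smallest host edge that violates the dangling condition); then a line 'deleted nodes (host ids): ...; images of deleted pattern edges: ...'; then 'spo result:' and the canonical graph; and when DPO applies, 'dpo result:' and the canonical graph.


dpo_applies: yes
deleted nodes (host ids): 11; images of deleted pattern edges: (11,2,cv); (11,5,cv); (11,8,cv)
spo result:
nodes: 0:V, 2:V, 4:V, 5:V, 6:V, 7:V, 8:V, 9:T, 10:T, 12:V, 13:V, 14:V, 15:T, 16:T, 17:T, 18:T
edges: (9,6,cv); (9,7,cv); (9,8,cv); (10,0,cvk); (10,2,cv); (10,4,cv); (10,8,cv); (15,5,cv); (15,12,cv); (15,14,cv); (16,8,cv); (16,12,cv); (16,13,cv); (17,2,cv); (17,13,cv); (17,14,cv); (18,12,cv); (18,13,cv); (18,14,cv)
dpo result:
nodes: 0:V, 2:V, 4:V, 5:V, 6:V, 7:V, 8:V, 9:T, 10:T, 12:V, 13:V, 14:V, 15:T, 16:T, 17:T, 18:T
edges: (9,6,cv); (9,7,cv); (9,8,cv); (10,0,cvk); (10,2,cv); (10,4,cv); (10,8,cv); (15,5,cv); (15,12,cv); (15,14,cv); (16,8,cv); (16,12,cv); (16,13,cv); (17,2,cv); (17,13,cv); (17,14,cv); (18,12,cv); (18,13,cv); (18,14,cv)


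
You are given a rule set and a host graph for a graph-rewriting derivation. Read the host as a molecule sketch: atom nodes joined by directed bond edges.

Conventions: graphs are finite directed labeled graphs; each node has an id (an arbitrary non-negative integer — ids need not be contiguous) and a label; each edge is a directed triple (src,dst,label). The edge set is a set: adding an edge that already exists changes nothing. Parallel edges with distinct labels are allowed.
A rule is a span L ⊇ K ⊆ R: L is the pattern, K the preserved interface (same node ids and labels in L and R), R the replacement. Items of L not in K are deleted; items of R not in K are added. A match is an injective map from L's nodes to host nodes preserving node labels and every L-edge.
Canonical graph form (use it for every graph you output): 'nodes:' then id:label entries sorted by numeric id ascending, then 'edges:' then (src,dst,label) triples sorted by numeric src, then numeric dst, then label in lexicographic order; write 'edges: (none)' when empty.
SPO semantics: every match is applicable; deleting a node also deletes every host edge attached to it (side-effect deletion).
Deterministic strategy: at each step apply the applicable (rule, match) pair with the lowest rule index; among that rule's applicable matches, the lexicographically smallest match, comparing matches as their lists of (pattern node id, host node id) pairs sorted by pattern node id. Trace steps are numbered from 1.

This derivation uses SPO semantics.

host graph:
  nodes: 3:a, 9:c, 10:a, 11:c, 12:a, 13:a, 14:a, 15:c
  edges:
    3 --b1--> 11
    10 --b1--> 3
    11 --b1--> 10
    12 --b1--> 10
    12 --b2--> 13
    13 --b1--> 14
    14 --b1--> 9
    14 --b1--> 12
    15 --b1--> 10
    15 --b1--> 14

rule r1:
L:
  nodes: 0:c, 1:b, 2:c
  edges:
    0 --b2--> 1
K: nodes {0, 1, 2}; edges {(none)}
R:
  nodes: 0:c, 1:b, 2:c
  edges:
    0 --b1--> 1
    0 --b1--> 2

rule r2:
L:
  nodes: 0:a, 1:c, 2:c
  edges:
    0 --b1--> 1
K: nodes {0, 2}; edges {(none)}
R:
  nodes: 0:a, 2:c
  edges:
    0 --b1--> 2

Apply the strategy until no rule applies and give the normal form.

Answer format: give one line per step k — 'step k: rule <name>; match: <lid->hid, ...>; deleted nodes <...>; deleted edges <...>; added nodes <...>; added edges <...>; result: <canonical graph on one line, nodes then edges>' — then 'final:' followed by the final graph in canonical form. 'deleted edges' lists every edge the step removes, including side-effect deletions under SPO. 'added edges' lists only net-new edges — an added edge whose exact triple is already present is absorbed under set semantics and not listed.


step 1: rule r2; match: 0->3, 1->11, 2->9; deleted nodes 11; deleted edges (3,11,b1); (11,10,b1); added nodes (none); added edges (3,9,b1); result: nodes: 3:a, 9:c, 10:a, 12:a, 13:a, 14:a, 15:c edges: (3,9,b1); (10,3,b1); (12,10,b1); (12,13,b2); (13,14,b1); (14,9,b1); (14,12,b1); (15,10,b1); (15,14,b1)
step 2: rule r2; match: 0->3, 1->9, 2->15; deleted nodes 9; deleted edges (3,9,b1); (14,9,b1); added nodes (none); added edges (3,15,b1); result: nodes: 3:a, 10:a, 12:a, 13:a, 14:a, 15:c edges: (3,15,b1); (10,3,b1); (12,10,b1); (12,13,b2); (13,14,b1); (14,12,b1); (15,10,b1); (15,14,b1)
final:
nodes: 3:a, 10:a, 12:a, 13:a, 14:a, 15:c
edges: (3,15,b1); (10,3,b1); (12,10,b1); (12,13,b2); (13,14,b1); (14,12,b1); (15,10,b1); (15,14,b1)


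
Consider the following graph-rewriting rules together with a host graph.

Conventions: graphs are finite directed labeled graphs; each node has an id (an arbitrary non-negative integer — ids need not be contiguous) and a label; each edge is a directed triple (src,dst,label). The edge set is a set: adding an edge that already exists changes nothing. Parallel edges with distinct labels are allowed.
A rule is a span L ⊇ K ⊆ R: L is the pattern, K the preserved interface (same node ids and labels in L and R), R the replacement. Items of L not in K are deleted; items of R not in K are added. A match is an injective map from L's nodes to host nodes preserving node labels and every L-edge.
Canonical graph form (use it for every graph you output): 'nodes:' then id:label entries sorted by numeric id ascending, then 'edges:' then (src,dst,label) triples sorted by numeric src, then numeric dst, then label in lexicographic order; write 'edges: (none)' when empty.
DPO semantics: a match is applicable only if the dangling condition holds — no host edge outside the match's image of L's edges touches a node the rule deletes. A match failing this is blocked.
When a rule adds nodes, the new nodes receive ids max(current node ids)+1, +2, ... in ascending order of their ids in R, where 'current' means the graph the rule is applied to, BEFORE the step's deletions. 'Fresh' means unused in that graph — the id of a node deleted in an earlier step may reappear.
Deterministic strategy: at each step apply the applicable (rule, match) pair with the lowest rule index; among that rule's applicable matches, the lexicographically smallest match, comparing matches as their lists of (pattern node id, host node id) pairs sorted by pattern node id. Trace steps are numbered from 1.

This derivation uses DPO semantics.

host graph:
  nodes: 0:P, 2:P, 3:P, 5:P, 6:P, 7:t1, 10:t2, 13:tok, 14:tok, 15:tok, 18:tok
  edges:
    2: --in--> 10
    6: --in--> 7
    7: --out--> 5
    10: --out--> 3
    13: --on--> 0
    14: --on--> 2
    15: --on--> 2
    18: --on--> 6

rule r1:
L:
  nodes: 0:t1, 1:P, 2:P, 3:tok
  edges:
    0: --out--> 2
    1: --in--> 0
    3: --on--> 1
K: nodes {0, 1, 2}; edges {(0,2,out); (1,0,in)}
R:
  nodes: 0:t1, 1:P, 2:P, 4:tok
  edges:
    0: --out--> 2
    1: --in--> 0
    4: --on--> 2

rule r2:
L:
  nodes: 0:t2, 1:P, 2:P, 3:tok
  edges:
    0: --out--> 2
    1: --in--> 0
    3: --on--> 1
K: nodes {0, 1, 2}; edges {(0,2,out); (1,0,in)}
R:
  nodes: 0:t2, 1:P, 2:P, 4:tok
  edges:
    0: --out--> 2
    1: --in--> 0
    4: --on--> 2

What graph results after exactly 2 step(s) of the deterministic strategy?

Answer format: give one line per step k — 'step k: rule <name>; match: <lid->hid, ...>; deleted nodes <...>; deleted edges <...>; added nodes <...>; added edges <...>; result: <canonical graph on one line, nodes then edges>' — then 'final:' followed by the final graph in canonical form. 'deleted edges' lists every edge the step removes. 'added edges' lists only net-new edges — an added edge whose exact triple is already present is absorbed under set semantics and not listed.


step 1: rule r1; match: 0->7, 1->6, 2->5, 3->18; deleted nodes 18; deleted edges (18,6,on); added nodes 19; added edges (19,5,on); result: nodes: 0:P, 2:P, 3:P, 5:P, 6:P, 7:t1, 10:t2, 13:tok, 14:tok, 15:tok, 19:tok edges: (2,10,in); (6,7,in); (7,5,out); (10,3,out); (13,0,on); (14,2,on); (15,2,on); (19,5,on)
step 2: rule r2; match: 0->10, 1->2, 2->3, 3->14; deleted nodes 14; deleted edges (14,2,on); added nodes 20; added edges (20,3,on); result: nodes: 0:P, 2:P, 3:P, 5:P, 6:P, 7:t1, 10:t2, 13:tok, 15:tok, 19:tok, 20:tok edges: (2,10,in); (6,7,in); (7,5,out); (10,3,out); (13,0,on); (15,2,on); (19,5,on); (20,3,on)
final:
nodes: 0:P, 2:P, 3:P, 5:P, 6:P, 7:t1, 10:t2, 13:tok, 15:tok, 19:tok, 20:tok
edges: (2,10,in); (6,7,in); (7,5,out); (10,3,out); (13,0,on); (15,2,on); (19,5,on); (20,3,on)


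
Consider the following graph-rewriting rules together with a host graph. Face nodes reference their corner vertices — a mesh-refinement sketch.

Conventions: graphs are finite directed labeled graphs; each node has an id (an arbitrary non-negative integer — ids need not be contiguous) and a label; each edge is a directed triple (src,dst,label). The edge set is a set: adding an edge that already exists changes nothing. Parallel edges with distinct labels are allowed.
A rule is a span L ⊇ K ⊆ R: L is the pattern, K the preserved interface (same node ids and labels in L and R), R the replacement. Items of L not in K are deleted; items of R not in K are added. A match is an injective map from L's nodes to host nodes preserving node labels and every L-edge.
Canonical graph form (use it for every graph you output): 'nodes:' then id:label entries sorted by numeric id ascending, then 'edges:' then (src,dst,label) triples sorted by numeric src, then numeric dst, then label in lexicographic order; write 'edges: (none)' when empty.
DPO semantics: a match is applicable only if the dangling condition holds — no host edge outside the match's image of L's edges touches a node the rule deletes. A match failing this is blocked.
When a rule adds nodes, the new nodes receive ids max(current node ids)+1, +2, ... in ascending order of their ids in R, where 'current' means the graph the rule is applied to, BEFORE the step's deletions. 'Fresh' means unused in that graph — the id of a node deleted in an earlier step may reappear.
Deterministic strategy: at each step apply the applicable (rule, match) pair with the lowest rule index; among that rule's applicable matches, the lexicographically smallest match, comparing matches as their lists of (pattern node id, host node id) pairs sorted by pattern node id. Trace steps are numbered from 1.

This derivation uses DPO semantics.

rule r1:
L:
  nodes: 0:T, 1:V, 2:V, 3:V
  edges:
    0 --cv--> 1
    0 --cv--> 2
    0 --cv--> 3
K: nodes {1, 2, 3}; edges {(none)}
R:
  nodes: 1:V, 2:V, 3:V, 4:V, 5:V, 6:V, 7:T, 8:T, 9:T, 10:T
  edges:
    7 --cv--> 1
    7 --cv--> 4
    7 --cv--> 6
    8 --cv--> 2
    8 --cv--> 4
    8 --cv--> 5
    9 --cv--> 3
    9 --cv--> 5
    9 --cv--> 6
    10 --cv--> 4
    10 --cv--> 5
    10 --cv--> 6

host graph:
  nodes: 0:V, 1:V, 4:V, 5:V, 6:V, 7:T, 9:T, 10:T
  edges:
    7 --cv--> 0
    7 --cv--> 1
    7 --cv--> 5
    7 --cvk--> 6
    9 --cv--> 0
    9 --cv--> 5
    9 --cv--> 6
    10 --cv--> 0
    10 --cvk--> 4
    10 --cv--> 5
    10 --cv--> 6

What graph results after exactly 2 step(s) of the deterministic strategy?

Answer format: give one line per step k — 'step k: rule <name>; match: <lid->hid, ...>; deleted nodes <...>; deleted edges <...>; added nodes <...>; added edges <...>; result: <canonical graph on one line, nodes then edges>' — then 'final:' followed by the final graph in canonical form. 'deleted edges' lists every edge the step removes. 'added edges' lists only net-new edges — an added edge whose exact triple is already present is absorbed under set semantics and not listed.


step 1: rule r1; match: 0->9, 1->0, 2->5, 3->6; deleted nodes 9; deleted edges (9,0,cv); (9,5,cv); (9,6,cv); added nodes 11, 12, 13, 14, 15, 16, 17; added edges (14,0,cv); (14,11,cv); (14,13,cv); (15,5,cv); (15,11,cv); (15,12,cv); (16,6,cv); (16,12,cv); (16,13,cv); (17,11,cv); (17,12,cv); (17,13,cv); result: nodes: 0:V, 1:V, 4:V, 5:V, 6:V, 7:T, 10:T, 11:V, 12:V, 13:V, 14:T, 15:T, 16:T, 17:T edges: (7,0,cv); (7,1,cv); (7,5,cv); (7,6,cvk); (10,0,cv); (10,4,cvk); (10,5,cv); (10,6,cv); (14,0,cv); (14,11,cv); (14,13,cv); (15,5,cv); (15,11,cv); (15,12,cv); (16,6,cv); (16,12,cv); (16,13,cv); (17,11,cv); (17,12,cv); (17,13,cv)
step 2: rule r1; match: 0->14, 1->0, 2->11, 3->13; deleted nodes 14; deleted edges (14,0,cv); (14,11,cv); (14,13,cv); added nodes 18, 19, 20, 21, 22, 23, 24; added edges (21,0,cv); (21,18,cv); (21,20,cv); (22,11,cv); (22,18,cv); (22,19,cv); (23,13,cv); (23,19,cv); (23,20,cv); (24,18,cv); (24,19,cv); (24,20,cv); result: nodes: 0:V, 1:V, 4:V, 5:V, 6:V, 7:T, 10:T, 11:V, 12:V, 13:V, 15:T, 16:T, 17:T, 18:V, 19:V, 20:V, 21:T, 22:T, 23:T, 24:T edges: (7,0,cv); (7,1,cv); (7,5,cv); (7,6,cvk); (10,0,cv); (10,4,cvk); (10,5,cv); (10,6,cv); (15,5,cv); (15,11,cv); (15,12,cv); (16,6,cv); (16,12,cv); (16,13,cv); (17,11,cv); (17,12,cv); (17,13,cv); (21,0,cv); (21,18,cv); (21,20,cv); (22,11,cv); (22,18,cv); (22,19,cv); (23,13,cv); (23,19,cv); (23,20,cv); (24,18,cv); (24,19,cv); (24,20,cv)
final:
nodes: 0:V, 1:V, 4:V, 5:V, 6:V, 7:T, 10:T, 11:V, 12:V, 13:V, 15:T, 16:T, 17:T, 18:V, 19:V, 20:V, 21:T, 22:T, 23:T, 24:T
edges: (7,0,cv); (7,1,cv); (7,5,cv); (7,6,cvk); (10,0,cv); (10,4,cvk); (10,5,cv); (10,6,cv); (15,5,cv); (15,11,cv); (15,12,cv); (16,6,cv); (16,12,cv); (16,13,cv); (17,11,cv); (17,12,cv); (17,13,cv); (21,0,cv); (21,18,cv); (21,20,cv); (22,11,cv); (22,18,cv); (22,19,cv); (23,13,cv); (23,19,cv); (23,20,cv); (24,18,cv); (24,19,cv); (24,20,cv)


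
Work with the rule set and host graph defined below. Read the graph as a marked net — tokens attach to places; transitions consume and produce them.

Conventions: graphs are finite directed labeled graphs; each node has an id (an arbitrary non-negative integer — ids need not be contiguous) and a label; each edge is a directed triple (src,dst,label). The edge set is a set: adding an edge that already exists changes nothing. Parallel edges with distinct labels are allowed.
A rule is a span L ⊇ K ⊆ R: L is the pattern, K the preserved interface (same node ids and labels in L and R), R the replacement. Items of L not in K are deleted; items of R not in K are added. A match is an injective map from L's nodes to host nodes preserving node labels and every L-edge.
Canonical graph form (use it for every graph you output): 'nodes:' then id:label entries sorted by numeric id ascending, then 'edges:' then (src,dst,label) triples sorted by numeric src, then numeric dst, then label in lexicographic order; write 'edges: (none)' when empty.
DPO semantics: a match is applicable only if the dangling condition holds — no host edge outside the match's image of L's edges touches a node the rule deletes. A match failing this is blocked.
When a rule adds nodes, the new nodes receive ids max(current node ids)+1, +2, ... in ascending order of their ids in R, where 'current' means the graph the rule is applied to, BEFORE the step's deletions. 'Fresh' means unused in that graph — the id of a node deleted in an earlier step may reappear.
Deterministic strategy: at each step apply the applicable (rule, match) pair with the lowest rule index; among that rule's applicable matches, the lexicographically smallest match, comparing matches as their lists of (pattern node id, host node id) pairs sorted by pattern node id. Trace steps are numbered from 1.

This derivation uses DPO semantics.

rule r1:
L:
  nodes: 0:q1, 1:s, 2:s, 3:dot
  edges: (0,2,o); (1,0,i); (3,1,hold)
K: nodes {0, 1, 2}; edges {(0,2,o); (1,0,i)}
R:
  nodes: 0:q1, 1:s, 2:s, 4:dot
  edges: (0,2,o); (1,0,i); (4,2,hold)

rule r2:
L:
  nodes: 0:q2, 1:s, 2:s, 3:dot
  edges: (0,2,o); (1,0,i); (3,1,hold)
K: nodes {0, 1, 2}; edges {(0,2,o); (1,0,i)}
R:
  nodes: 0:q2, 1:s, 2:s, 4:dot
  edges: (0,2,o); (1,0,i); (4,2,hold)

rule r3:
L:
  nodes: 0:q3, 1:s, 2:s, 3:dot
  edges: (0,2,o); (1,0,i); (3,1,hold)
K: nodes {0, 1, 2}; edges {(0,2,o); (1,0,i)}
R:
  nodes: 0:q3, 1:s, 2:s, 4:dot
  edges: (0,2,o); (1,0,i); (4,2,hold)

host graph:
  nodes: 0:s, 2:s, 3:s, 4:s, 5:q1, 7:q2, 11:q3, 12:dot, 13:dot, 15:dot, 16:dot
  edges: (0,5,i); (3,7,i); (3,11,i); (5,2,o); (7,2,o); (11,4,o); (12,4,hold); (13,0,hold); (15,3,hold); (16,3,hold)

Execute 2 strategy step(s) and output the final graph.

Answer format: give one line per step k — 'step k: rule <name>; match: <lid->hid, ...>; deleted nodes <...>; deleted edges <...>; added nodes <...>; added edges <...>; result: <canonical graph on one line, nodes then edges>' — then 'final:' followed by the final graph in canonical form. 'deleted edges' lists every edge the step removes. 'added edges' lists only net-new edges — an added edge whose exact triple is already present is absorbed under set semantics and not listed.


step 1: rule r1; match: 0->5, 1->0, 2->2, 3->13; deleted nodes 13; deleted edges (13,0,hold); added nodes 17; added edges (17,2,hold); result: nodes: 0:s, 2:s, 3:s, 4:s, 5:q1, 7:q2, 11:q3, 12:dot, 15:dot, 16:dot, 17:dot edges: (0,5,i); (3,7,i); (3,11,i); (5,2,o); (7,2,o); (11,4,o); (12,4,hold); (15,3,hold); (16,3,hold); (17,2,hold)
step 2: rule r2; match: 0->7, 1->3, 2->2, 3->15; deleted nodes 15; deleted edges (15,3,hold); added nodes 18; added edges (18,2,hold); result: nodes: 0:s, 2:s, 3:s, 4:s, 5:q1, 7:q2, 11:q3, 12:dot, 16:dot, 17:dot, 18:dot edges: (0,5,i); (3,7,i); (3,11,i); (5,2,o); (7,2,o); (11,4,o); (12,4,hold); (16,3,hold); (17,2,hold); (18,2,hold)
final:
nodes: 0:s, 2:s, 3:s, 4:s, 5:q1, 7:q2, 11:q3, 12:dot, 16:dot, 17:dot, 18:dot
edges: (0,5,i); (3,7,i); (3,11,i); (5,2,o); (7,2,o); (11,4,o); (12,4,hold); (16,3,hold); (17,2,hold); (18,2,hold)


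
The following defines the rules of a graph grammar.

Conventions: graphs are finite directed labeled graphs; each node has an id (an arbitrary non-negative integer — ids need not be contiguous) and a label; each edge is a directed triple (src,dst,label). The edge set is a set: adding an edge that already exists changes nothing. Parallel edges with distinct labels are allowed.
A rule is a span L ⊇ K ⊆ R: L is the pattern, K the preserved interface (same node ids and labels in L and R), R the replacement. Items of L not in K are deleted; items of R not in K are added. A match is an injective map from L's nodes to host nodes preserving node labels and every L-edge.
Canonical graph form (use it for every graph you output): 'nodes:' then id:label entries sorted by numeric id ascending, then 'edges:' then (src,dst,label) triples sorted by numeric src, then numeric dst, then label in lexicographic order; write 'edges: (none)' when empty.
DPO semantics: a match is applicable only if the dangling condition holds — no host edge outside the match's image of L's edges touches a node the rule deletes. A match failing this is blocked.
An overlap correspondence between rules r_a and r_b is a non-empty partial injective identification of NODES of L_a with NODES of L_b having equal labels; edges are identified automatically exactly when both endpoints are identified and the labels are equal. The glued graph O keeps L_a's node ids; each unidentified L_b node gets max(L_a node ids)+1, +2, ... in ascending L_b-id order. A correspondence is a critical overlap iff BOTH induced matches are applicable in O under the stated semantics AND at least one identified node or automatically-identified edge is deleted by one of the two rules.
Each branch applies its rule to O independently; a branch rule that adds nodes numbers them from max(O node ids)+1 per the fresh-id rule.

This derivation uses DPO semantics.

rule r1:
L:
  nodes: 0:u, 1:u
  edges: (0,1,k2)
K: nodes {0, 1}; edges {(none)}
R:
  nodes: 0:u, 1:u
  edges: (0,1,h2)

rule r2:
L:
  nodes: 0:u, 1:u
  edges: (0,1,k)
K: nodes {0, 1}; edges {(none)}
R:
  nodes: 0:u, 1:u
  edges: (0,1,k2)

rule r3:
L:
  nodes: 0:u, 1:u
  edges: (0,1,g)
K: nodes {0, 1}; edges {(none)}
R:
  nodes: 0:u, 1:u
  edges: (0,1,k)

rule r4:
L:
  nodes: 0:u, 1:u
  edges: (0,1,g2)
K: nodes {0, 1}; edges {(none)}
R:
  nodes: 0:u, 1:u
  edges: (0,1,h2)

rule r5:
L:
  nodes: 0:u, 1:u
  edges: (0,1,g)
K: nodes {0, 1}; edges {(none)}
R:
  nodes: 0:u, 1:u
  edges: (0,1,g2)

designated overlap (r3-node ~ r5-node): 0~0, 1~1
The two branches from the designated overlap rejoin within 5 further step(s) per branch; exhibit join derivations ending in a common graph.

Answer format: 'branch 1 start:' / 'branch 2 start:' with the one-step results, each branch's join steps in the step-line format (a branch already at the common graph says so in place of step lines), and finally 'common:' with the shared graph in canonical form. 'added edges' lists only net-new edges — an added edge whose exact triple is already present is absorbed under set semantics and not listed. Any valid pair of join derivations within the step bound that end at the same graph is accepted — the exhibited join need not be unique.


branch 1 start:
nodes: 0:u, 1:u
edges: (0,1,k)
branch 2 start:
nodes: 0:u, 1:u
edges: (0,1,g2)
branch 1 step 1: rule r2; match: 0->0, 1->1; deleted nodes (none); deleted edges (0,1,k); added nodes (none); added edges (0,1,k2); result: nodes: 0:u, 1:u edges: (0,1,k2)
branch 1 step 2: rule r1; match: 0->0, 1->1; deleted nodes (none); deleted edges (0,1,k2); added nodes (none); added edges (0,1,h2); result: nodes: 0:u, 1:u edges: (0,1,h2)
branch 2 step 1: rule r4; match: 0->0, 1->1; deleted nodes (none); deleted edges (0,1,g2); added nodes (none); added edges (0,1,h2); result: nodes: 0:u, 1:u edges: (0,1,h2)
common:
nodes: 0:u, 1:u
edges: (0,1,h2)


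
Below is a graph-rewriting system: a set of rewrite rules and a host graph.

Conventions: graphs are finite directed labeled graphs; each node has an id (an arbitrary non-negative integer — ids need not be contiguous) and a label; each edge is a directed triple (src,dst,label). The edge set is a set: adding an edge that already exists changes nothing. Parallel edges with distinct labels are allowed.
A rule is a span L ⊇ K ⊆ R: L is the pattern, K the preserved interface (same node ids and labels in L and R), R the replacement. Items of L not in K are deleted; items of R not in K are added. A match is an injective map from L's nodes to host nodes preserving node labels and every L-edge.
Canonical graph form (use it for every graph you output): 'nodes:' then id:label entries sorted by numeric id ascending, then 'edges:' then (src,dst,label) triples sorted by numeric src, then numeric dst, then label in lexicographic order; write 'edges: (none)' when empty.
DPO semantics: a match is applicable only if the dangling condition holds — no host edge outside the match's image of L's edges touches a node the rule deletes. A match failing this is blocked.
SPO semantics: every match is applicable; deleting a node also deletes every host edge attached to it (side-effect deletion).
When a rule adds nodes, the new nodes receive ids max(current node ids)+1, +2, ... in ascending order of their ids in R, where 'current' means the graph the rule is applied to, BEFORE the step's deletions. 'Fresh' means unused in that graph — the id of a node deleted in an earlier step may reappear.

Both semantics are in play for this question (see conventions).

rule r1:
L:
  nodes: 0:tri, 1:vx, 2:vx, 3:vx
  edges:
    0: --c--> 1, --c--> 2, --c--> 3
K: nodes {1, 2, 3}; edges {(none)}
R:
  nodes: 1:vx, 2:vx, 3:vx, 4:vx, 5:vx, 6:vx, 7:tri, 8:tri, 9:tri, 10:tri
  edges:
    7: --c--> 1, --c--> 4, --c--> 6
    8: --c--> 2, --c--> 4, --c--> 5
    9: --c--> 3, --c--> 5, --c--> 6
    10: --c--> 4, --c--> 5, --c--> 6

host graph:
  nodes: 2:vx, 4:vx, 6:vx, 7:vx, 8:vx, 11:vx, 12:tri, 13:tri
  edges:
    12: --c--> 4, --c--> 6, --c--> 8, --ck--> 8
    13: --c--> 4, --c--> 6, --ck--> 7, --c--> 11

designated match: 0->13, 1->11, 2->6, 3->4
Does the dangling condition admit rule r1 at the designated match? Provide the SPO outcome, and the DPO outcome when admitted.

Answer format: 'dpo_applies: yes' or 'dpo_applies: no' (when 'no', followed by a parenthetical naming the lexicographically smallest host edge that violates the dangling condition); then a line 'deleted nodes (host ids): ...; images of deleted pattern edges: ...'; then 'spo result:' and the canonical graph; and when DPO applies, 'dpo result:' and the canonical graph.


dpo_applies: no
(the rule deletes node 13, which keeps host edge (13,7,ck) outside the match image — the dangling condition fails, DPO blocks; SPO proceeds and side-deletes such edges)
deleted nodes (host ids): 13; images of deleted pattern edges: (13,4,c); (13,6,c); (13,11,c)
spo result:
nodes: 2:vx, 4:vx, 6:vx, 7:vx, 8:vx, 11:vx, 12:tri, 14:vx, 15:vx, 16:vx, 17:tri, 18:tri, 19:tri, 20:tri
edges: (12,4,c); (12,6,c); (12,8,c); (12,8,ck); (17,11,c); (17,14,c); (17,16,c); (18,6,c); (18,14,c); (18,15,c); (19,4,c); (19,15,c); (19,16,c); (20,14,c); (20,15,c); (20,16,c)
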